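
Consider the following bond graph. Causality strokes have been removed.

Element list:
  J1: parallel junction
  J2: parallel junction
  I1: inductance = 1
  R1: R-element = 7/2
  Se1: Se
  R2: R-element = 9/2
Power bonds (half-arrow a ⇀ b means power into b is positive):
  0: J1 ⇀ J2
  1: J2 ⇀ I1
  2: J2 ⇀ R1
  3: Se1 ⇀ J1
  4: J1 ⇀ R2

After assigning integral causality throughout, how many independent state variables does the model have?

1  (I1 all integral)

bond 3 →J1  (Se1 (Se) sets effort on bond)
bond 0 →J2  (common-e at J1 fixed by 3)
bond 4 →R2  (common-e at J1 fixed by 3)
bond 1 →I1  (J2 effort already set via bond 0)
bond 2 →R1  (common-e at J2 fixed by 0)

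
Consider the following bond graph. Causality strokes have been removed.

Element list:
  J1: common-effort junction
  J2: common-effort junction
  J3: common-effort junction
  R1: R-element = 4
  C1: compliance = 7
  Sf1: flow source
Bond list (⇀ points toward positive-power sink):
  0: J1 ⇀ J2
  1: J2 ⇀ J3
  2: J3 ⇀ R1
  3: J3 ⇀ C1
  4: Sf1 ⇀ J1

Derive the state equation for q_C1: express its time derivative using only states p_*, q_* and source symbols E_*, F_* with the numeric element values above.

dq_C1/dt = F_Sf1 - q_C1/28

β4 stroke→Sf1  (Sf1 fixes flow; stroke at Sf1)
β0 stroke→J1  (closing 0-jn rule on J1)
β1 stroke→J2  (only one effort-in slot at J2)
β3 stroke→J3  (C1 integral (e out))
β2 stroke→R1  (J3: bond 3 brought effort, rest push out)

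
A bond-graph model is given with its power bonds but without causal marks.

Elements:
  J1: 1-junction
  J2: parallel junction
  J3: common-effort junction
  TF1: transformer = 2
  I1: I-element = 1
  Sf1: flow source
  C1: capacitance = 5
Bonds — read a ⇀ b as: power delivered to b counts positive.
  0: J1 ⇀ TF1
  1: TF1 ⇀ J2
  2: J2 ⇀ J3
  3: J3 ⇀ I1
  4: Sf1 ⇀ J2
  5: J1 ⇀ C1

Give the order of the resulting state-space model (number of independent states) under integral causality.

#4 →Sf1  (Sf1: flow source, stroke at near end)
#3 →I1  (I1 integral (f out))
#2 →J3  (J3 needs exactly one e-in)
#1 →J2  (J2 needs exactly one e-in)
#0 →TF1  (TF1 one-in-one-out from 1)
#5 →J1  (1-jn J1 has f-setter on 0)

2  (C1, I1 all integral)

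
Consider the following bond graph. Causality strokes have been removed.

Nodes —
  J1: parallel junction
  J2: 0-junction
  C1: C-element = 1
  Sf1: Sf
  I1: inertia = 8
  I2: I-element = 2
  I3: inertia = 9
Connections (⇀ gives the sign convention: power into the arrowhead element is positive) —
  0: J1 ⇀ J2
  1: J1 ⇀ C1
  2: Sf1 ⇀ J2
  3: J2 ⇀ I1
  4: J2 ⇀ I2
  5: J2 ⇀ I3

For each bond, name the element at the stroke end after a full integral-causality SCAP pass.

#2 stroke at Sf1  (Sf1: flow source, stroke at near end)
#1 stroke at J1  (C1 outputs effort q/C1)
#0 stroke at J2  (common-e at J1 fixed by 1)
#3 stroke at I1  (J2 effort already set via bond 0)
#4 stroke at I2  (common-e at J2 fixed by 0)
#5 stroke at I3  (0-jn J2 has e-setter on 0)

β0 |J2
β1 |J1
β2 |Sf1
β3 |I1
β4 |I2
β5 |I3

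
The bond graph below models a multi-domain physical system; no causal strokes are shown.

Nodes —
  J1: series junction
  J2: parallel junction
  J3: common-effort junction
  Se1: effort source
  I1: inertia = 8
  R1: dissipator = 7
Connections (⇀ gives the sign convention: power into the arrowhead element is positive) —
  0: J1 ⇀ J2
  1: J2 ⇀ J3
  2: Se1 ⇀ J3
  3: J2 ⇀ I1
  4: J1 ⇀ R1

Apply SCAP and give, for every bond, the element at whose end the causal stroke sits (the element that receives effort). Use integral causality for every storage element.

b2 →J3  (source Se1 imposes e)
b1 →J2  (J3 effort already set via bond 2)
b0 →J1  (J2: bond 1 brought effort, rest push out)
b3 →I1  (J2: bond 1 brought effort, rest push out)
b4 →R1  (closing 1-jn rule on J1)

bond 0 stroke→J1
bond 1 stroke→J2
bond 2 stroke→J3
bond 3 stroke→I1
bond 4 stroke→R1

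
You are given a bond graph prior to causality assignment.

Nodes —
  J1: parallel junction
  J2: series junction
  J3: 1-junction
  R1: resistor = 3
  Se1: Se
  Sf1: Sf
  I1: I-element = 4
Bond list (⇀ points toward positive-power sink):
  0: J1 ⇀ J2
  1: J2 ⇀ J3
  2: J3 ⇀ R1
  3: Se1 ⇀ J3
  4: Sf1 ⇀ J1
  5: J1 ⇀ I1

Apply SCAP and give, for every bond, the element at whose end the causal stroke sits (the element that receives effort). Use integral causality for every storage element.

b3 →J3  (source Se1 imposes e)
b4 →Sf1  (Sf1 fixes flow; stroke at Sf1)
b5 →I1  (I1: I, integral causality)
b0 →J1  (only one effort-in slot at J1)
b1 →J2  (common-f at J2 fixed by 0)
b2 →J3  (1-jn J3 has f-setter on 1)

β0 |J1
β1 |J2
β2 |J3
β3 |J3
β4 |Sf1
β5 |I1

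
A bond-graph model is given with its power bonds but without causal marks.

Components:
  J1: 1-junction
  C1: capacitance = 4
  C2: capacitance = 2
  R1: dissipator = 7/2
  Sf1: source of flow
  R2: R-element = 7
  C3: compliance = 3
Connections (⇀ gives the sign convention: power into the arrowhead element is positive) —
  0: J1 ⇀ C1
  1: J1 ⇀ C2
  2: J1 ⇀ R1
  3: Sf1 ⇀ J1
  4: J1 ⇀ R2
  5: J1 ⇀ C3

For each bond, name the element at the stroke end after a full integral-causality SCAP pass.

b0 stroke at J1
b1 stroke at J1
b2 stroke at J1
b3 stroke at Sf1
b4 stroke at J1
b5 stroke at J1

bond 3 →Sf1  (Sf1 (Sf) sets flow on bond)
bond 0 →J1  (J1 flow already set via bond 3)
bond 1 →J1  (1-jn J1 has f-setter on 3)
bond 2 →J1  (J1: bond 3 brought flow, rest push out)
bond 4 →J1  (common-f at J1 fixed by 3)
bond 5 →J1  (J1 flow already set via bond 3)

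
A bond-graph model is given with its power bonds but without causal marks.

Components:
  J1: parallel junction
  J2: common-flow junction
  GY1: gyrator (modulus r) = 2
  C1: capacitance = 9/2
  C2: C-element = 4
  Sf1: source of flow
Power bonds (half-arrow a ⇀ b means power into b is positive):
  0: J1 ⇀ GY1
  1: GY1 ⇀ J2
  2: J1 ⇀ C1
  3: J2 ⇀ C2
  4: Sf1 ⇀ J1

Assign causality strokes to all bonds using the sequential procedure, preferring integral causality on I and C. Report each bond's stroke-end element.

bond 0 stroke at GY1
bond 1 stroke at GY1
bond 2 stroke at J1
bond 3 stroke at J2
bond 4 stroke at Sf1

#4 stroke at Sf1  (Sf1 (Sf) sets flow on bond)
#2 stroke at J1  (C1 integral (e out))
#0 stroke at GY1  (J1 effort already set via bond 2)
#1 stroke at GY1  (through GY1, causality inverts; strokes same side of GY1)
#3 stroke at J2  (J2: bond 1 brought flow, rest push out)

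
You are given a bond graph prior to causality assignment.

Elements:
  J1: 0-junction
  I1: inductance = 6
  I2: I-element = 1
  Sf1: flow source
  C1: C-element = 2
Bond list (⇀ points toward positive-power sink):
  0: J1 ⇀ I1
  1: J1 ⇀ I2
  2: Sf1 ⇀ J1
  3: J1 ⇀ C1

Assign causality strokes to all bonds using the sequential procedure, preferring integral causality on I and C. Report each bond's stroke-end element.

b2 →Sf1  (source Sf1 imposes f)
b0 →I1  (I1: I, integral causality)
b1 →I2  (I2 outputs flow p/I2)
b3 →J1  (closing 0-jn rule on J1)

#0 →I1
#1 →I2
#2 →Sf1
#3 →J1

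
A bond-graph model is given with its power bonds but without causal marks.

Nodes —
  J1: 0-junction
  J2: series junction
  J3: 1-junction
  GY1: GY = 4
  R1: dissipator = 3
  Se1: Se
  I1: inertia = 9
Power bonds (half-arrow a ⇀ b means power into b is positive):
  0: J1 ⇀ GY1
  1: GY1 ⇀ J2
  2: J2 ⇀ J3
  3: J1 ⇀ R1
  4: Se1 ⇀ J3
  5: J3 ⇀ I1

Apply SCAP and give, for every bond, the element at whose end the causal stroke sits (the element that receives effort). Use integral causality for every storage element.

bond 0 stroke→J1
bond 1 stroke→J2
bond 2 stroke→J3
bond 3 stroke→R1
bond 4 stroke→J3
bond 5 stroke→I1

bond 4 |J3  (Se1 (Se) sets effort on bond)
bond 5 |I1  (prefer integral on I1)
bond 2 |J3  (J3: bond 5 brought flow, rest push out)
bond 1 |J2  (J2 flow already set via bond 2)
bond 0 |J1  (GY GY1: same side as bond 1)
bond 3 |R1  (0-jn J1 has e-setter on 0)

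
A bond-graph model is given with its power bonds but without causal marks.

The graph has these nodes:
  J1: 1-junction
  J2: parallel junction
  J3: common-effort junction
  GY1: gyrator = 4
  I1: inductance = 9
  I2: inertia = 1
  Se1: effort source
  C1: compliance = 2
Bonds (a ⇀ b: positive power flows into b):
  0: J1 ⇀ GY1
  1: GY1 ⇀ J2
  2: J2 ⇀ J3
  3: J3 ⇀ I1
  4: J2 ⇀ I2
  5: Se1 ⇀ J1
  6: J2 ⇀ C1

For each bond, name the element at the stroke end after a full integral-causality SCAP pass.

bond 5 stroke at J1  (Se1 fixes effort; stroke away)
bond 0 stroke at GY1  (closing 1-jn rule on J1)
bond 1 stroke at GY1  (GY GY1: same side as bond 0)
bond 3 stroke at I1  (prefer integral on I1)
bond 2 stroke at J3  (J3 needs exactly one e-in)
bond 4 stroke at I2  (I2 integral (f out))
bond 6 stroke at J2  (closing 0-jn rule on J2)

β0 →GY1
β1 →GY1
β2 →J3
β3 →I1
β4 →I2
β5 →J1
β6 →J2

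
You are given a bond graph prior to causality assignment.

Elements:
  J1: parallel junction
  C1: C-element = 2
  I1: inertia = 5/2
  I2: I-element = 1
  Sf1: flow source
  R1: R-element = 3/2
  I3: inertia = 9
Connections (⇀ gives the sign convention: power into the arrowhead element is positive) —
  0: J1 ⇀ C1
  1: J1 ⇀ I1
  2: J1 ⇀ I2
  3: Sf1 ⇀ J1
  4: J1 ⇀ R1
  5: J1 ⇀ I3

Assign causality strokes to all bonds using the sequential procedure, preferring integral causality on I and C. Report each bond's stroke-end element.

bond 3 stroke at Sf1  (Sf1 (Sf) sets flow on bond)
bond 0 stroke at J1  (C1 integral (e out))
bond 1 stroke at I1  (0-jn J1 has e-setter on 0)
bond 2 stroke at I2  (0-jn J1 has e-setter on 0)
bond 4 stroke at R1  (J1: bond 0 brought effort, rest push out)
bond 5 stroke at I3  (J1: bond 0 brought effort, rest push out)

#0 |J1
#1 |I1
#2 |I2
#3 |Sf1
#4 |R1
#5 |I3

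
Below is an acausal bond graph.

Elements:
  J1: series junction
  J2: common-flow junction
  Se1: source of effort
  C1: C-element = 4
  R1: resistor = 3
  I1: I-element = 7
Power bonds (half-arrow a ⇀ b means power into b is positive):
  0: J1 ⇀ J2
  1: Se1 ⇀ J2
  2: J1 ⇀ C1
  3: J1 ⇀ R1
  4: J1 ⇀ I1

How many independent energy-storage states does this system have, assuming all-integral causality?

β1 stroke→J2  (Se1: effort source, stroke at far end)
β0 stroke→J1  (closing 1-jn rule on J2)
β2 stroke→J1  (C1 outputs effort q/C1)
β4 stroke→I1  (I1 outputs flow p/I1)
β3 stroke→J1  (common-f at J1 fixed by 4)

2  (C1, I1 all integral)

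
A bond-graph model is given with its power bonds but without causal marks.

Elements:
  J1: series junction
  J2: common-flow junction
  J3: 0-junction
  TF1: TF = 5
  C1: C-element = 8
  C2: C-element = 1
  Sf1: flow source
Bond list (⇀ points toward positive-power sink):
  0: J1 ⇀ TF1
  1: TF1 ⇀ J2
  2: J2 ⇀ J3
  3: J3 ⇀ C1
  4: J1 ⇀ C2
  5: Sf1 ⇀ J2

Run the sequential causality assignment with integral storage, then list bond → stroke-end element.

#0 stroke at TF1
#1 stroke at J2
#2 stroke at J2
#3 stroke at J3
#4 stroke at J1
#5 stroke at Sf1

b5 |Sf1  (Sf1 fixes flow; stroke at Sf1)
b1 |J2  (J2: bond 5 brought flow, rest push out)
b2 |J2  (J2: bond 5 brought flow, rest push out)
b3 |J3  (only one effort-in slot at J3)
b0 |TF1  (TF1: transformer flips bond 1)
b4 |J1  (common-f at J1 fixed by 0)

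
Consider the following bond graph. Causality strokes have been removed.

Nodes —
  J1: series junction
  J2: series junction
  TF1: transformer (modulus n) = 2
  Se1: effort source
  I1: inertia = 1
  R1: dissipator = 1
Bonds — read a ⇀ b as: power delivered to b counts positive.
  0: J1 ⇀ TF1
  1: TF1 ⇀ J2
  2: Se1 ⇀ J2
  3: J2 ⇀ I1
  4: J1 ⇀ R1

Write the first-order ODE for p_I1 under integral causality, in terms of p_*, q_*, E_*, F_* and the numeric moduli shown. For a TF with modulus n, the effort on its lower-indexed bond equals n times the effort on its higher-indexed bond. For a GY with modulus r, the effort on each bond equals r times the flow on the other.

#2 →J2  (Se1 fixes effort; stroke away)
#3 →I1  (I1 integral (f out))
#1 →J2  (J2 flow already set via bond 3)
#0 →TF1  (TF TF1: opposite of bond 1)
#4 →J1  (1-jn J1 has f-setter on 0)

dp_I1/dt = E_Se1 - p_I1/4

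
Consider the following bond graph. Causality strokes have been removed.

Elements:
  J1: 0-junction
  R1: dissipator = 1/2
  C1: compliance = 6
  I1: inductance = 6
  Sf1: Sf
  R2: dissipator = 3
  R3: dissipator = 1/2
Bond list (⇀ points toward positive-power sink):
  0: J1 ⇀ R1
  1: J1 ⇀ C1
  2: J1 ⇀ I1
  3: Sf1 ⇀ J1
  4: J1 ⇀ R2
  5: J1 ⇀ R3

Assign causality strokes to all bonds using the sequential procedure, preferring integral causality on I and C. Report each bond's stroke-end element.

#3 stroke→Sf1  (source Sf1 imposes f)
#1 stroke→J1  (C1 outputs effort q/C1)
#0 stroke→R1  (J1: bond 1 brought effort, rest push out)
#2 stroke→I1  (J1: bond 1 brought effort, rest push out)
#4 stroke→R2  (common-e at J1 fixed by 1)
#5 stroke→R3  (0-jn J1 has e-setter on 1)

β0 |R1
β1 |J1
β2 |I1
β3 |Sf1
β4 |R2
β5 |R3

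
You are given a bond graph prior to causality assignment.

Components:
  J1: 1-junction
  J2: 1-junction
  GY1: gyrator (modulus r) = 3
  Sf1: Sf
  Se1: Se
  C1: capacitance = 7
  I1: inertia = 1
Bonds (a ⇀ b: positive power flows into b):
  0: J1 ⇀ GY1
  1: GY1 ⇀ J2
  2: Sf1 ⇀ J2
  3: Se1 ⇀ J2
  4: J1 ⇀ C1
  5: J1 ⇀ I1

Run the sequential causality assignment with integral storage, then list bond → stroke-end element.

#2 stroke at Sf1  (Sf1 (Sf) sets flow on bond)
#3 stroke at J2  (source Se1 imposes e)
#1 stroke at J2  (1-jn J2 has f-setter on 2)
#0 stroke at J1  (GY1 both-in/both-out from 1)
#4 stroke at J1  (prefer integral on C1)
#5 stroke at I1  (closing 1-jn rule on J1)

β0 →J1
β1 →J2
β2 →Sf1
β3 →J2
β4 →J1
β5 →I1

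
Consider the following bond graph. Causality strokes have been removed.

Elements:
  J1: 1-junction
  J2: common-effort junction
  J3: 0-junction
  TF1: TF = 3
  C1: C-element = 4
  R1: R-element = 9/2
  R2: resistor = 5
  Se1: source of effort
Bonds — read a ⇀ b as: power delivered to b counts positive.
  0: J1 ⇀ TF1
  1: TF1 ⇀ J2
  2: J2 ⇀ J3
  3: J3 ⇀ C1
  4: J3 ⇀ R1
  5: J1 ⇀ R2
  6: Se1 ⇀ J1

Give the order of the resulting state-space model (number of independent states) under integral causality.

1  (C1 all integral)

b6 →J1  (Se1 (Se) sets effort on bond)
b3 →J3  (C1 integral (e out))
b2 →J2  (J3 effort already set via bond 3)
b4 →R1  (0-jn J3 has e-setter on 3)
b1 →TF1  (J2: bond 2 brought effort, rest push out)
b0 →J1  (TF1 one-in-one-out from 1)
b5 →R2  (only one flow-in slot at J1)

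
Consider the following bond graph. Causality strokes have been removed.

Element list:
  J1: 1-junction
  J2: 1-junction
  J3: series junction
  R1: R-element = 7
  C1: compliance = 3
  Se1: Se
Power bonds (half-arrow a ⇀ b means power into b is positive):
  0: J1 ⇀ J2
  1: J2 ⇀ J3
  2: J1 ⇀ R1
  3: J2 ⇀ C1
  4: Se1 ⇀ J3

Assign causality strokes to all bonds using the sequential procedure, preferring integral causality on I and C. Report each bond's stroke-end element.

b4 stroke→J3  (source Se1 imposes e)
b1 stroke→J2  (closing 1-jn rule on J3)
b3 stroke→J2  (C1 outputs effort q/C1)
b0 stroke→J1  (closing 1-jn rule on J2)
b2 stroke→R1  (only one flow-in slot at J1)

b0 →J1
b1 →J2
b2 →R1
b3 →J2
b4 →J3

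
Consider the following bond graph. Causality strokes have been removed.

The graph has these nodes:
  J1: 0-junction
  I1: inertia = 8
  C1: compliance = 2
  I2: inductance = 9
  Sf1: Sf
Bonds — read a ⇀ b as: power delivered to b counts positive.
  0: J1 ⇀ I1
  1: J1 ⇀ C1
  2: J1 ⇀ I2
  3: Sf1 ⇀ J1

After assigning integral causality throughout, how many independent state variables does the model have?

#3 stroke→Sf1  (source Sf1 imposes f)
#0 stroke→I1  (I1 integral (f out))
#1 stroke→J1  (C1: C, integral causality)
#2 stroke→I2  (J1 effort already set via bond 1)

3  (C1, I1, I2 all integral)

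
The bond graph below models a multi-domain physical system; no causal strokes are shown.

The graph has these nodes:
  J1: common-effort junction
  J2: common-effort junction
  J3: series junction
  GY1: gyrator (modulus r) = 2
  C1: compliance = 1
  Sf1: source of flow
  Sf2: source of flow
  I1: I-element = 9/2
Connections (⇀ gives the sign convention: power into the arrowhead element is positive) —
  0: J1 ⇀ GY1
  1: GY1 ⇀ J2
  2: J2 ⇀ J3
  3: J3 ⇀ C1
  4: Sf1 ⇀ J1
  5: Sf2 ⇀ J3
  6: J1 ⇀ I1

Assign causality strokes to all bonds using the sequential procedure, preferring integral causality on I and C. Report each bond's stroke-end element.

bond 0 stroke at J1
bond 1 stroke at J2
bond 2 stroke at J3
bond 3 stroke at J3
bond 4 stroke at Sf1
bond 5 stroke at Sf2
bond 6 stroke at I1

bond 4 →Sf1  (Sf1 fixes flow; stroke at Sf1)
bond 5 →Sf2  (Sf2 (Sf) sets flow on bond)
bond 2 →J3  (J3 flow already set via bond 5)
bond 3 →J3  (common-f at J3 fixed by 5)
bond 1 →J2  (J2 needs exactly one e-in)
bond 0 →J1  (GY GY1: same side as bond 1)
bond 6 →I1  (J1 effort already set via bond 0)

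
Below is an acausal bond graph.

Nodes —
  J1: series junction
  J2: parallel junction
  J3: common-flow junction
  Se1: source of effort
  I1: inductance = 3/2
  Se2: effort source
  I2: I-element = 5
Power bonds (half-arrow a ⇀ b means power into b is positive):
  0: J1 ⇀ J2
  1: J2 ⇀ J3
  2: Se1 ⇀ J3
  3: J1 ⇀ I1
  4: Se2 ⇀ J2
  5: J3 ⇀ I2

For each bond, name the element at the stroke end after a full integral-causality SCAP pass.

β0 |J1
β1 |J3
β2 |J3
β3 |I1
β4 |J2
β5 |I2

#2 stroke→J3  (Se1: effort source, stroke at far end)
#4 stroke→J2  (source Se2 imposes e)
#0 stroke→J1  (J2: bond 4 brought effort, rest push out)
#1 stroke→J3  (0-jn J2 has e-setter on 4)
#5 stroke→I2  (only one flow-in slot at J3)
#3 stroke→I1  (J1 needs exactly one f-in)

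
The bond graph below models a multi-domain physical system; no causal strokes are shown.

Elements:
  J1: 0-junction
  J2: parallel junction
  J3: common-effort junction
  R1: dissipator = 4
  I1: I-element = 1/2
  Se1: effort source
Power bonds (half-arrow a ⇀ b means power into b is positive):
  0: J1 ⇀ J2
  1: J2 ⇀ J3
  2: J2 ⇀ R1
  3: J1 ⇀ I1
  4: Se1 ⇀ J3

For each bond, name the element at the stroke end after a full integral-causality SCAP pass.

bond 0 |J1
bond 1 |J2
bond 2 |R1
bond 3 |I1
bond 4 |J3

#4 stroke→J3  (Se1 fixes effort; stroke away)
#1 stroke→J2  (common-e at J3 fixed by 4)
#0 stroke→J1  (0-jn J2 has e-setter on 1)
#2 stroke→R1  (J2 effort already set via bond 1)
#3 stroke→I1  (J1: bond 0 brought effort, rest push out)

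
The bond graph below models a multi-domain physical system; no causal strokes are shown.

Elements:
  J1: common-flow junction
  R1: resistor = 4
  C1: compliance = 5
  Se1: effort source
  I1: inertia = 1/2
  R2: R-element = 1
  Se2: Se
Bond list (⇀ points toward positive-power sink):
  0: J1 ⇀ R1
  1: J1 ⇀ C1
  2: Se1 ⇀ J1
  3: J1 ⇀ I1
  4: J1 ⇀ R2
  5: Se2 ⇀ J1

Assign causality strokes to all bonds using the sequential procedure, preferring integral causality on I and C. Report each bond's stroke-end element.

β0 stroke at J1
β1 stroke at J1
β2 stroke at J1
β3 stroke at I1
β4 stroke at J1
β5 stroke at J1

#2 stroke→J1  (source Se1 imposes e)
#5 stroke→J1  (source Se2 imposes e)
#1 stroke→J1  (C1 outputs effort q/C1)
#3 stroke→I1  (I1 outputs flow p/I1)
#0 stroke→J1  (J1: bond 3 brought flow, rest push out)
#4 stroke→J1  (J1 flow already set via bond 3)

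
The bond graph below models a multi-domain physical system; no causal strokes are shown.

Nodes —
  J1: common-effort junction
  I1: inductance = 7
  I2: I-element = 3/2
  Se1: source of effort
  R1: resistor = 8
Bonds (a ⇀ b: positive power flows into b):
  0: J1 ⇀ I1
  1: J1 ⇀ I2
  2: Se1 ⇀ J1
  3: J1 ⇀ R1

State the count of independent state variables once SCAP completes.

β2 stroke at J1  (Se1: effort source, stroke at far end)
β0 stroke at I1  (0-jn J1 has e-setter on 2)
β1 stroke at I2  (common-e at J1 fixed by 2)
β3 stroke at R1  (J1: bond 2 brought effort, rest push out)

2  (I1, I2 all integral)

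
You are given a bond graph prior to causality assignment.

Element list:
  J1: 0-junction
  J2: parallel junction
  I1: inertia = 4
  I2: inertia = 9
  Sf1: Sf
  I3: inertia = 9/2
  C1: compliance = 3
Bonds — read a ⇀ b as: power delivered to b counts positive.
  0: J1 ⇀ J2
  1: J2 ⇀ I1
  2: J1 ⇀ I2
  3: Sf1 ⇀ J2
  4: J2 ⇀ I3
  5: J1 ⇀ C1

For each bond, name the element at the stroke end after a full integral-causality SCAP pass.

bond 3 |Sf1  (Sf1 (Sf) sets flow on bond)
bond 1 |I1  (I1 outputs flow p/I1)
bond 2 |I2  (I2 integral (f out))
bond 4 |I3  (I3 outputs flow p/I3)
bond 0 |J2  (only one effort-in slot at J2)
bond 5 |J1  (J1 needs exactly one e-in)

b0 |J2
b1 |I1
b2 |I2
b3 |Sf1
b4 |I3
b5 |J1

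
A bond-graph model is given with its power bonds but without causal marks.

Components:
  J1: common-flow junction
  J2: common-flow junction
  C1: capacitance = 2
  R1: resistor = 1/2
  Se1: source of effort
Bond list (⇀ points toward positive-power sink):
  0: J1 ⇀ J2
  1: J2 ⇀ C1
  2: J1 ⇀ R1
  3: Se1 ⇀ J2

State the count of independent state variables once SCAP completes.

1  (C1 all integral)

bond 3 |J2  (source Se1 imposes e)
bond 1 |J2  (C1 integral (e out))
bond 0 |J1  (closing 1-jn rule on J2)
bond 2 |R1  (closing 1-jn rule on J1)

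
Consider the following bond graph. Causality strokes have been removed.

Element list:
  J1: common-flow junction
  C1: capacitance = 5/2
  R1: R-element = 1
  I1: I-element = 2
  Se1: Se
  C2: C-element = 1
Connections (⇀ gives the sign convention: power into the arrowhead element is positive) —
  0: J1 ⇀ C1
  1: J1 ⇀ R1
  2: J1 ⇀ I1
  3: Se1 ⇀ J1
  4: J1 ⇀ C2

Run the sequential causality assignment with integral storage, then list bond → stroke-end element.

b0 stroke→J1
b1 stroke→J1
b2 stroke→I1
b3 stroke→J1
b4 stroke→J1

β3 stroke→J1  (Se1 fixes effort; stroke away)
β0 stroke→J1  (C1: C, integral causality)
β2 stroke→I1  (I1 integral (f out))
β1 stroke→J1  (1-jn J1 has f-setter on 2)
β4 stroke→J1  (J1 flow already set via bond 2)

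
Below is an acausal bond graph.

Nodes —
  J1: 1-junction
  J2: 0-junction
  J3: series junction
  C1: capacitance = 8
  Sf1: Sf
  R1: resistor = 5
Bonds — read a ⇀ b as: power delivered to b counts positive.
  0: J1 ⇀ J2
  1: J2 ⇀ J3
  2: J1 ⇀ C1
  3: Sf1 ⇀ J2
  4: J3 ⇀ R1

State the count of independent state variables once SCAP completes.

1  (C1 all integral)

β3 stroke→Sf1  (Sf1: flow source, stroke at near end)
β2 stroke→J1  (C1 outputs effort q/C1)
β0 stroke→J2  (only one flow-in slot at J1)
β1 stroke→J3  (common-e at J2 fixed by 0)
β4 stroke→R1  (only one flow-in slot at J3)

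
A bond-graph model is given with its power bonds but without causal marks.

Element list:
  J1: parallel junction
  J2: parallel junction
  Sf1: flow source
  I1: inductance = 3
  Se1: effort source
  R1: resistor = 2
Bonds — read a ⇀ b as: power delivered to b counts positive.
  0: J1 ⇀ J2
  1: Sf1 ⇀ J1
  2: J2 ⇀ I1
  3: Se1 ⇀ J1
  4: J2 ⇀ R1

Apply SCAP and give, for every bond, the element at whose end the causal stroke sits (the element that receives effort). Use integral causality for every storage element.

#0 →J2
#1 →Sf1
#2 →I1
#3 →J1
#4 →R1

bond 1 stroke at Sf1  (Sf1: flow source, stroke at near end)
bond 3 stroke at J1  (source Se1 imposes e)
bond 0 stroke at J2  (common-e at J1 fixed by 3)
bond 2 stroke at I1  (J2: bond 0 brought effort, rest push out)
bond 4 stroke at R1  (common-e at J2 fixed by 0)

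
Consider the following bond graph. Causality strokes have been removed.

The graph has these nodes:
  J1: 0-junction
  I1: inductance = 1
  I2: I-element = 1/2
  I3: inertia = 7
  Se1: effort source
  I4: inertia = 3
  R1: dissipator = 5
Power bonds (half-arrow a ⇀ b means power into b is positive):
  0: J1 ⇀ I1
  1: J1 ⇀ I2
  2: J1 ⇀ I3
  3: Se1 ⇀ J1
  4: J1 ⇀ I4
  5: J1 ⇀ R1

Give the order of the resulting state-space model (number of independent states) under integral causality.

#3 stroke at J1  (Se1 (Se) sets effort on bond)
#0 stroke at I1  (J1: bond 3 brought effort, rest push out)
#1 stroke at I2  (0-jn J1 has e-setter on 3)
#2 stroke at I3  (0-jn J1 has e-setter on 3)
#4 stroke at I4  (common-e at J1 fixed by 3)
#5 stroke at R1  (0-jn J1 has e-setter on 3)

4  (I1, I2, I3, I4 all integral)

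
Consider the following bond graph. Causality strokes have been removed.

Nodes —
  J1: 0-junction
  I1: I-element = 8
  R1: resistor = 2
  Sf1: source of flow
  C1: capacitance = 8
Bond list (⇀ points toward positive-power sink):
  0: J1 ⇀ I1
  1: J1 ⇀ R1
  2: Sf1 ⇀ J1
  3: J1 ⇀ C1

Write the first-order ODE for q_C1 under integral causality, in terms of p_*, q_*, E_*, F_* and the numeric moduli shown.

#2 →Sf1  (source Sf1 imposes f)
#0 →I1  (prefer integral on I1)
#3 →J1  (prefer integral on C1)
#1 →R1  (common-e at J1 fixed by 3)

dq_C1/dt = F_Sf1 - p_I1/8 - q_C1/16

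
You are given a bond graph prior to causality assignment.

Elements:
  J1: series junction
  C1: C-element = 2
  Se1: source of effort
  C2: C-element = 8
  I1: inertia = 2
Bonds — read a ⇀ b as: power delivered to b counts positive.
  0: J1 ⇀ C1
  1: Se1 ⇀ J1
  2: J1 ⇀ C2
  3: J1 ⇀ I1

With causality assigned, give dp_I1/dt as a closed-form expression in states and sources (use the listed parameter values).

dp_I1/dt = E_Se1 - q_C1/2 - q_C2/8

b1 |J1  (Se1: effort source, stroke at far end)
b0 |J1  (prefer integral on C1)
b2 |J1  (C2 outputs effort q/C2)
b3 |I1  (only one flow-in slot at J1)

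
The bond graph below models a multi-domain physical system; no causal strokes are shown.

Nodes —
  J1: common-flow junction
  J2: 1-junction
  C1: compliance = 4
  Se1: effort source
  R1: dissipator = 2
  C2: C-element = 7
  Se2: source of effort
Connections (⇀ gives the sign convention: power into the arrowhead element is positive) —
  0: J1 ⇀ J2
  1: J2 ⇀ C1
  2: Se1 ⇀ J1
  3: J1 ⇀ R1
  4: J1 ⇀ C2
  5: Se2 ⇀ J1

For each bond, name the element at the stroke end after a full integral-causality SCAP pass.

bond 0 stroke→J1
bond 1 stroke→J2
bond 2 stroke→J1
bond 3 stroke→R1
bond 4 stroke→J1
bond 5 stroke→J1

#2 |J1  (Se1: effort source, stroke at far end)
#5 |J1  (Se2: effort source, stroke at far end)
#1 |J2  (C1 outputs effort q/C1)
#0 |J1  (only one flow-in slot at J2)
#4 |J1  (C2 integral (e out))
#3 |R1  (J1 needs exactly one f-in)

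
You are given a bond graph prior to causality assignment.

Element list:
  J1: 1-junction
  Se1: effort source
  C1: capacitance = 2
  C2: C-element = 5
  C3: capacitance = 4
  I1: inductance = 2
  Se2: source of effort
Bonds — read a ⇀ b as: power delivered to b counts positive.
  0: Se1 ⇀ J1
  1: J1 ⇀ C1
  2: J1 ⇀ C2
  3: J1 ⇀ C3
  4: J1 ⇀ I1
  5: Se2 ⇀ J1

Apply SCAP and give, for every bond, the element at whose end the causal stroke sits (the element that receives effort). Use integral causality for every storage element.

β0 stroke→J1  (Se1 (Se) sets effort on bond)
β5 stroke→J1  (Se2 (Se) sets effort on bond)
β1 stroke→J1  (C1 outputs effort q/C1)
β2 stroke→J1  (C2 outputs effort q/C2)
β3 stroke→J1  (prefer integral on C3)
β4 stroke→I1  (closing 1-jn rule on J1)

β0 |J1
β1 |J1
β2 |J1
β3 |J1
β4 |I1
β5 |J1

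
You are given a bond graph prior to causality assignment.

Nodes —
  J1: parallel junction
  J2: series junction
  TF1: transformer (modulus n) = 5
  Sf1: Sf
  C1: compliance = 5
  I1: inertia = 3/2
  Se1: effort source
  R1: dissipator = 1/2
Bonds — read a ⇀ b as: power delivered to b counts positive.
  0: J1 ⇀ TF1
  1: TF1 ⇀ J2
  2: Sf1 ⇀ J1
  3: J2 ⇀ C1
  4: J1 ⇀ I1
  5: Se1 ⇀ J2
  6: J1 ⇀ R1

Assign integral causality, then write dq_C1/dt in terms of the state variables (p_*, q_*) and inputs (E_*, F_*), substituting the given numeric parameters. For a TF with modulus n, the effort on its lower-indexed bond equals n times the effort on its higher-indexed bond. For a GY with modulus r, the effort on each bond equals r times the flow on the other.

dq_C1/dt = 50*E_Se1 + 5*F_Sf1 - 10*p_I1/3 - 10*q_C1

b2 |Sf1  (Sf1 (Sf) sets flow on bond)
b5 |J2  (Se1 fixes effort; stroke away)
b3 |J2  (prefer integral on C1)
b1 |TF1  (J2 needs exactly one f-in)
b0 |J1  (TF1 one-in-one-out from 1)
b4 |I1  (common-e at J1 fixed by 0)
b6 |R1  (J1 effort already set via bond 0)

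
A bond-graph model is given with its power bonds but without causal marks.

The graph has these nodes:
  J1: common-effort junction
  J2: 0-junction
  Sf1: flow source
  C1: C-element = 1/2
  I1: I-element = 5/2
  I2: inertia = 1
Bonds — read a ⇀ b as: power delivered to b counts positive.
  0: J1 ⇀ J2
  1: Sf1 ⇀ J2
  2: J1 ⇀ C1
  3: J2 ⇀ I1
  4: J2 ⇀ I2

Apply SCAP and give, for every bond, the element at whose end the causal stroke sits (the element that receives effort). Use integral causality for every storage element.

b0 |J2
b1 |Sf1
b2 |J1
b3 |I1
b4 |I2

b1 →Sf1  (Sf1: flow source, stroke at near end)
b2 →J1  (C1: C, integral causality)
b0 →J2  (J1 effort already set via bond 2)
b3 →I1  (common-e at J2 fixed by 0)
b4 →I2  (J2 effort already set via bond 0)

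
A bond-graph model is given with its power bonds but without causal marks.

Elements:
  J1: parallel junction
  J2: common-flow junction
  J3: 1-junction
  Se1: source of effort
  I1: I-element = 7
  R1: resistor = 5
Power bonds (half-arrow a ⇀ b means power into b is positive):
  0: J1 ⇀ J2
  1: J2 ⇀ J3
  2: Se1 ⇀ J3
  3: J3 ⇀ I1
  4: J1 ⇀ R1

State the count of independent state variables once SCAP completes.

1  (I1 all integral)

β2 stroke→J3  (Se1 fixes effort; stroke away)
β3 stroke→I1  (I1 integral (f out))
β1 stroke→J3  (common-f at J3 fixed by 3)
β0 stroke→J2  (J2: bond 1 brought flow, rest push out)
β4 stroke→J1  (only one effort-in slot at J1)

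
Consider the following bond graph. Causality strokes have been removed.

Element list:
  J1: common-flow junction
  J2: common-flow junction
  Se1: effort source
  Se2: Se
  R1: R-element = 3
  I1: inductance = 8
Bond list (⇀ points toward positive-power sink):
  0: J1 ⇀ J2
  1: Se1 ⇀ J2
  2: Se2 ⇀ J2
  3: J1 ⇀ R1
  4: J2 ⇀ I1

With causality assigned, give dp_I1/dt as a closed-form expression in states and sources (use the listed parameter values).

dp_I1/dt = E_Se1 + E_Se2 - 3*p_I1/8

#1 stroke→J2  (Se1 (Se) sets effort on bond)
#2 stroke→J2  (source Se2 imposes e)
#4 stroke→I1  (prefer integral on I1)
#0 stroke→J2  (J2: bond 4 brought flow, rest push out)
#3 stroke→J1  (J1: bond 0 brought flow, rest push out)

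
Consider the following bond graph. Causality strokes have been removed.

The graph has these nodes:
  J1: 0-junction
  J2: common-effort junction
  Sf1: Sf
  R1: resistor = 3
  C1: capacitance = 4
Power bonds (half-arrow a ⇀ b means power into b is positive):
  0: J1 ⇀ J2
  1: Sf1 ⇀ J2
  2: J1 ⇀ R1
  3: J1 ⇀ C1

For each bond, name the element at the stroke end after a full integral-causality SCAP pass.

bond 0 |J2
bond 1 |Sf1
bond 2 |R1
bond 3 |J1

bond 1 →Sf1  (source Sf1 imposes f)
bond 0 →J2  (closing 0-jn rule on J2)
bond 3 →J1  (C1 outputs effort q/C1)
bond 2 →R1  (J1 effort already set via bond 3)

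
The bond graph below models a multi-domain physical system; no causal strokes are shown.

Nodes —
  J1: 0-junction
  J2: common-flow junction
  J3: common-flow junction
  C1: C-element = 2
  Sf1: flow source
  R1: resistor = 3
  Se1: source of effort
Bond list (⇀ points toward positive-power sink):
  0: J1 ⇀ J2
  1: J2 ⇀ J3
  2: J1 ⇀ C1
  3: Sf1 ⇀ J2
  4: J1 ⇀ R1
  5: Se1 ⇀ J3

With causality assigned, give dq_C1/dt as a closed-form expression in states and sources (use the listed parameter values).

dq_C1/dt = -F_Sf1 - q_C1/6

b3 stroke→Sf1  (Sf1: flow source, stroke at near end)
b5 stroke→J3  (Se1 (Se) sets effort on bond)
b0 stroke→J2  (J2: bond 3 brought flow, rest push out)
b1 stroke→J2  (J2: bond 3 brought flow, rest push out)
b2 stroke→J1  (C1: C, integral causality)
b4 stroke→R1  (common-e at J1 fixed by 2)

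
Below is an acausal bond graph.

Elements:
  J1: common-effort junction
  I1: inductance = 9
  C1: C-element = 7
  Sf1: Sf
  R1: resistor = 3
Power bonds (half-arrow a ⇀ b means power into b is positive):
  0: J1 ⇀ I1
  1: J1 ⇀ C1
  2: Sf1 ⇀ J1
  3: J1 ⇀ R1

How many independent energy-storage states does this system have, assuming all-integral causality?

2  (C1, I1 all integral)

#2 stroke→Sf1  (Sf1 fixes flow; stroke at Sf1)
#0 stroke→I1  (I1 outputs flow p/I1)
#1 stroke→J1  (C1 integral (e out))
#3 stroke→R1  (0-jn J1 has e-setter on 1)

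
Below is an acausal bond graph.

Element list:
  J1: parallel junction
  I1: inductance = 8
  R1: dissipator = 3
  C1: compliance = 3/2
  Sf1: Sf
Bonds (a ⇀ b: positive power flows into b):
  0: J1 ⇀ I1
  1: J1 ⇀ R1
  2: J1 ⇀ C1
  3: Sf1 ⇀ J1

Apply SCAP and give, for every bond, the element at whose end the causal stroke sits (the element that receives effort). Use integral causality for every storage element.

b0 |I1
b1 |R1
b2 |J1
b3 |Sf1

β3 stroke at Sf1  (Sf1: flow source, stroke at near end)
β0 stroke at I1  (I1 integral (f out))
β2 stroke at J1  (C1 integral (e out))
β1 stroke at R1  (J1 effort already set via bond 2)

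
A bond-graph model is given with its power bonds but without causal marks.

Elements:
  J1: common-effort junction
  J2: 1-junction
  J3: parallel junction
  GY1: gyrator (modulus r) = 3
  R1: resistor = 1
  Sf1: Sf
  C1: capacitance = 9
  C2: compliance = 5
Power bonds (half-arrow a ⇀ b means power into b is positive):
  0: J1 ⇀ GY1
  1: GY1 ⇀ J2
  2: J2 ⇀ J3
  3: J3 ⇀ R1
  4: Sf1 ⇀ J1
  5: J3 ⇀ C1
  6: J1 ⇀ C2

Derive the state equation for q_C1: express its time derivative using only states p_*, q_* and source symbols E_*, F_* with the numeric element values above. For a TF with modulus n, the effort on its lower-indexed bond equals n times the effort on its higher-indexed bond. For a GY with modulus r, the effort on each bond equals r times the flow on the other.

dq_C1/dt = -q_C1/9 + q_C2/15

β4 →Sf1  (Sf1: flow source, stroke at near end)
β5 →J3  (C1 integral (e out))
β2 →J2  (common-e at J3 fixed by 5)
β3 →R1  (0-jn J3 has e-setter on 5)
β1 →GY1  (J2: last free bond brings flow in)
β0 →GY1  (GY1 both-in/both-out from 1)
β6 →J1  (closing 0-jn rule on J1)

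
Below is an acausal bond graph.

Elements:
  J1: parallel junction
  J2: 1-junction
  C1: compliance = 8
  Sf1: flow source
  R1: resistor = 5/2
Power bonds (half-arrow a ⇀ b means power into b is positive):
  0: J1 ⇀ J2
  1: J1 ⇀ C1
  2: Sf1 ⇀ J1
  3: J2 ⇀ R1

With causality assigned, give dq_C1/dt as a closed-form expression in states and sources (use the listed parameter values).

dq_C1/dt = F_Sf1 - q_C1/20

#2 →Sf1  (Sf1: flow source, stroke at near end)
#1 →J1  (C1: C, integral causality)
#0 →J2  (J1: bond 1 brought effort, rest push out)
#3 →R1  (J2: last free bond brings flow in)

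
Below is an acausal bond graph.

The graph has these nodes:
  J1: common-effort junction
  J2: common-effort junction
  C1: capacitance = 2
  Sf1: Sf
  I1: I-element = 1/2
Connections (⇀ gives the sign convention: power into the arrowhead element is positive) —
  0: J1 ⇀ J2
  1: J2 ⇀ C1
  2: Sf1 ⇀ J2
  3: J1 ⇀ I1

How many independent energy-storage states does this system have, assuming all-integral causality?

2  (C1, I1 all integral)

bond 2 stroke at Sf1  (source Sf1 imposes f)
bond 1 stroke at J2  (C1 outputs effort q/C1)
bond 0 stroke at J1  (J2: bond 1 brought effort, rest push out)
bond 3 stroke at I1  (0-jn J1 has e-setter on 0)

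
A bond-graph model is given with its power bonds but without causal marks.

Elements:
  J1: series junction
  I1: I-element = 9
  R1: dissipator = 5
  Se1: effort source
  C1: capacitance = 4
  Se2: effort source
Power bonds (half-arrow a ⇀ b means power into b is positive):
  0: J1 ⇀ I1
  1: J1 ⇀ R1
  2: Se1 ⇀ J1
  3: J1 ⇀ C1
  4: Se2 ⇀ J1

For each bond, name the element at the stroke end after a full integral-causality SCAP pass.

β2 |J1  (Se1: effort source, stroke at far end)
β4 |J1  (Se2 fixes effort; stroke away)
β0 |I1  (I1 outputs flow p/I1)
β1 |J1  (J1 flow already set via bond 0)
β3 |J1  (J1 flow already set via bond 0)

bond 0 stroke at I1
bond 1 stroke at J1
bond 2 stroke at J1
bond 3 stroke at J1
bond 4 stroke at J1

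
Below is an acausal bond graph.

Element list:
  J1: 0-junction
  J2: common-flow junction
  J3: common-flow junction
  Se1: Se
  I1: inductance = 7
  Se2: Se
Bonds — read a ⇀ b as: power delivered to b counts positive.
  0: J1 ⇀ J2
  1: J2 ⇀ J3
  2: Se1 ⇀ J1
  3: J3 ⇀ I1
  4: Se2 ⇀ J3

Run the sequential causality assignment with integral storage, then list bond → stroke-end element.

bond 0 →J2
bond 1 →J3
bond 2 →J1
bond 3 →I1
bond 4 →J3

β2 →J1  (source Se1 imposes e)
β4 →J3  (source Se2 imposes e)
β0 →J2  (common-e at J1 fixed by 2)
β1 →J3  (J2 needs exactly one f-in)
β3 →I1  (J3: last free bond brings flow in)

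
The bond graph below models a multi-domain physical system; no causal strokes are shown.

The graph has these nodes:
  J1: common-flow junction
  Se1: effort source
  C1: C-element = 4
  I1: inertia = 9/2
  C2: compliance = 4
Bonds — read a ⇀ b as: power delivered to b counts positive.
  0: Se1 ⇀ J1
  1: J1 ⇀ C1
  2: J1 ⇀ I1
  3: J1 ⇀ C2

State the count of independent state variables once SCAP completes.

3  (C1, C2, I1 all integral)

b0 →J1  (Se1 (Se) sets effort on bond)
b1 →J1  (prefer integral on C1)
b2 →I1  (prefer integral on I1)
b3 →J1  (1-jn J1 has f-setter on 2)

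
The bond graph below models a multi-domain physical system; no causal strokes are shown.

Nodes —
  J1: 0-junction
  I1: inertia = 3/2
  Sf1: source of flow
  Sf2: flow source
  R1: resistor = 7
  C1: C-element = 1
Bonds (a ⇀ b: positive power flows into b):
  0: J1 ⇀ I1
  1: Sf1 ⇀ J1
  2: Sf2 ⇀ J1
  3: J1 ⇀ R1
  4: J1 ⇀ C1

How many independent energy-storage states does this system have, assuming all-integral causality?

2  (C1, I1 all integral)

bond 1 |Sf1  (Sf1 (Sf) sets flow on bond)
bond 2 |Sf2  (Sf2 fixes flow; stroke at Sf2)
bond 0 |I1  (I1 outputs flow p/I1)
bond 4 |J1  (C1 integral (e out))
bond 3 |R1  (J1: bond 4 brought effort, rest push out)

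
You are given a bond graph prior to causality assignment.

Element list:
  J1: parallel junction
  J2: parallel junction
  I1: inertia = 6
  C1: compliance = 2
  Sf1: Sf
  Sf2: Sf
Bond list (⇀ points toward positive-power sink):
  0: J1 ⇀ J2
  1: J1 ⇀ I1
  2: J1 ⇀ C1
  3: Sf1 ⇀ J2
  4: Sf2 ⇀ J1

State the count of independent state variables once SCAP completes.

2  (C1, I1 all integral)

#3 stroke at Sf1  (Sf1: flow source, stroke at near end)
#4 stroke at Sf2  (Sf2: flow source, stroke at near end)
#0 stroke at J2  (only one effort-in slot at J2)
#1 stroke at I1  (I1 outputs flow p/I1)
#2 stroke at J1  (only one effort-in slot at J1)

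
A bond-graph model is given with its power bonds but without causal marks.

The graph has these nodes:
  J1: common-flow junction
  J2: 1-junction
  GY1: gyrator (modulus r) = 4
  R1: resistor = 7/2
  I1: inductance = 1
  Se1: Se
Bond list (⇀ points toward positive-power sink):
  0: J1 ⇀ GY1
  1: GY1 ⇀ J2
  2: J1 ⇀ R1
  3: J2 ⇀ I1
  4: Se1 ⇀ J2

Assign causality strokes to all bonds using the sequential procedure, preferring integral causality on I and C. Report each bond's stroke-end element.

#4 stroke at J2  (Se1 fixes effort; stroke away)
#3 stroke at I1  (prefer integral on I1)
#1 stroke at J2  (1-jn J2 has f-setter on 3)
#0 stroke at J1  (through GY1, causality inverts; strokes same side of GY1)
#2 stroke at R1  (only one flow-in slot at J1)

#0 stroke→J1
#1 stroke→J2
#2 stroke→R1
#3 stroke→I1
#4 stroke→J2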